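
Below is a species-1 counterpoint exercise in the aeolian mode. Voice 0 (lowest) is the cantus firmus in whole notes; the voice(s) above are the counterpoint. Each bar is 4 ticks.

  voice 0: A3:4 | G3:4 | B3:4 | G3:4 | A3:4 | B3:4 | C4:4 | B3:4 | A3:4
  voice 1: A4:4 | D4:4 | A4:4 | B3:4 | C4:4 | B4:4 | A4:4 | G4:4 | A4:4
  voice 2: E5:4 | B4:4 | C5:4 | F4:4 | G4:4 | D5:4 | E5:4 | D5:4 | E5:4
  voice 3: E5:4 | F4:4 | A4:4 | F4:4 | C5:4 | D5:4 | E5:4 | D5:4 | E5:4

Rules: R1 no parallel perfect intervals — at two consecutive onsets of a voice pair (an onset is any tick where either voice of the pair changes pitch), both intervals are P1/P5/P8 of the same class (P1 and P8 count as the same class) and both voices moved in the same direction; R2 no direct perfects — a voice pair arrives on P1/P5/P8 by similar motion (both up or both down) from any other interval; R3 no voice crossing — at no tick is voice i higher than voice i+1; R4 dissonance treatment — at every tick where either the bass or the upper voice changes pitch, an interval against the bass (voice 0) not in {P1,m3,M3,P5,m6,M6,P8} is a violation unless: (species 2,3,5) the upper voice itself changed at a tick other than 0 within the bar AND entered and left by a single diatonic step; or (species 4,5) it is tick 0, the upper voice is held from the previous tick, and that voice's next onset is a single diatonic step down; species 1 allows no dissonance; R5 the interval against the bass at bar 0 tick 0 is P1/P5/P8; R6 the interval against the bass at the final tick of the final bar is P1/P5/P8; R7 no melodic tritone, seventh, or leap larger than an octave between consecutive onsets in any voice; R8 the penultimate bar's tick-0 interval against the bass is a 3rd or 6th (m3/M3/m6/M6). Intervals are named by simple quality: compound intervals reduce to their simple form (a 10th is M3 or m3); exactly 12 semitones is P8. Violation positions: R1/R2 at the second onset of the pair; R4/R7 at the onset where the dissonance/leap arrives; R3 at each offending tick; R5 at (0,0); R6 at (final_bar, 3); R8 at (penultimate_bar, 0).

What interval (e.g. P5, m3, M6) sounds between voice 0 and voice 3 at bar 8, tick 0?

P5

voice 0=A3 voice 3=E5 -> P5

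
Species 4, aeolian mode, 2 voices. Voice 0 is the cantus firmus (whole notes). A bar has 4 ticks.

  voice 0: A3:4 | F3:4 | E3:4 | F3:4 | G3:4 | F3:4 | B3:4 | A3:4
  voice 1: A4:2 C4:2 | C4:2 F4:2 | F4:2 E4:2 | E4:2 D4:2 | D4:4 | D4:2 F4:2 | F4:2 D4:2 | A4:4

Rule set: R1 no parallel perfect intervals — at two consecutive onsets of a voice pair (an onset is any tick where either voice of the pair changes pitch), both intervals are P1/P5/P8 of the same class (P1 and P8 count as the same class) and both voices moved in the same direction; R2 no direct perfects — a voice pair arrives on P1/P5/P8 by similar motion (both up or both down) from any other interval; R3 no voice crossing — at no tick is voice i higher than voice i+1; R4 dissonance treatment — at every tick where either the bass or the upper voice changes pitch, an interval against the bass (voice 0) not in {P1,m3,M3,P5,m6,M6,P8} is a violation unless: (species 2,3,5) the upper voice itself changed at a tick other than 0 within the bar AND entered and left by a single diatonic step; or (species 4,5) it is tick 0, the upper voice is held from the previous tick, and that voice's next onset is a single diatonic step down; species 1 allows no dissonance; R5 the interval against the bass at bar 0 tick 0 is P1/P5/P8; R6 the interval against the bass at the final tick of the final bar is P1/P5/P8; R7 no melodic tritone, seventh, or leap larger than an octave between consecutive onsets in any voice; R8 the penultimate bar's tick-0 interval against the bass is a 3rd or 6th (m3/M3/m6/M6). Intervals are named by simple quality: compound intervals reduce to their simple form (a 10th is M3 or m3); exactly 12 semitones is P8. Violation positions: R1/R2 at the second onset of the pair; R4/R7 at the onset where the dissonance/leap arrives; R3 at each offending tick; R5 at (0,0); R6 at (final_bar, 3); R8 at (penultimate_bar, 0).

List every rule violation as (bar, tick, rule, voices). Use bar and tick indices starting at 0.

bar 0: v0=A3 v1=A4 downbeat P8
bar 1: v0=F3 v1=C4 downbeat P5
bar 2: v0=E3 v1=F4 downbeat m2
bar 3: v0=F3 v1=E4 downbeat M7
bar 4: v0=G3 v1=D4 downbeat P5
bar 5: v0=F3 v1=D4 downbeat M6
bar 6: v0=B3 v1=F4 downbeat TT
bar 7: v0=A3 v1=A4 downbeat P8
  -> R4 @ bar 6 tick 0 v(0, 1): B3/F4 TT untreated
  -> R7 @ bar 6 tick 0 v(0,): F3->B3 leap 6st
  -> R8 @ bar 6 tick 0 v(0, 1): penult TT not 3rd/6th

(6, 0, R4, (0, 1))
(6, 0, R7, (0,))
(6, 0, R8, (0, 1))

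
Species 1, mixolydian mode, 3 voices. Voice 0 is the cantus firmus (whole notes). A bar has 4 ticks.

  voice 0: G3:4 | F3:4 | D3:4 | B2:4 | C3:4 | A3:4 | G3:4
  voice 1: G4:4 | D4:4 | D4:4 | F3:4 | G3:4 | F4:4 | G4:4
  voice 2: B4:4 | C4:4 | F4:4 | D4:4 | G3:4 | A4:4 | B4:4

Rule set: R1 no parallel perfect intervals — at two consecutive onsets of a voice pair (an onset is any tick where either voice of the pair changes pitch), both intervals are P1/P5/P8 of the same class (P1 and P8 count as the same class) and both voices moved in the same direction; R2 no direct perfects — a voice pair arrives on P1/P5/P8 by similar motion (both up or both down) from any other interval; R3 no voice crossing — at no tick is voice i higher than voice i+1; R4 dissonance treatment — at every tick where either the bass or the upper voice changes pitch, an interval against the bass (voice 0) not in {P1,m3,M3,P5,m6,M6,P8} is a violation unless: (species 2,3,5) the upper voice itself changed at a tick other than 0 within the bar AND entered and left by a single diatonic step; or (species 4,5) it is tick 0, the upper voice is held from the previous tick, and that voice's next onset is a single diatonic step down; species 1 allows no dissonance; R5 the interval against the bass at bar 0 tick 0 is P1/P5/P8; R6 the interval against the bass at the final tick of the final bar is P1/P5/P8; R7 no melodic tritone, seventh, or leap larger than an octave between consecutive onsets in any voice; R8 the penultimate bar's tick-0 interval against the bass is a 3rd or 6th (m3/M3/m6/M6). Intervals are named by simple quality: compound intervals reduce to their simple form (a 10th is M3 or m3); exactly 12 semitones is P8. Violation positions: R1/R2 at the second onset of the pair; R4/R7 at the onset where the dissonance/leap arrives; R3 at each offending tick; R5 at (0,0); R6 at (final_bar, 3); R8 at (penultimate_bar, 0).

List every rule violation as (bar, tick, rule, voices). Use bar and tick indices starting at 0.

bar 0: v0=G3 v1=G4 v2=B4 downbeat M3
bar 1: v0=F3 v1=D4 v2=C4 downbeat P5
bar 2: v0=D3 v1=D4 v2=F4 downbeat m3
bar 3: v0=B2 v1=F3 v2=D4 downbeat m3
bar 4: v0=C3 v1=G3 v2=G3 downbeat P5
bar 5: v0=A3 v1=F4 v2=A4 downbeat P8
bar 6: v0=G3 v1=G4 v2=B4 downbeat M3
  -> R5 @ bar 0 tick 0 v(0, 2): opens on M3
  -> R2 @ bar 1 tick 0 v(0, 2): G3/B4 M3 -> F3/C4 P5 similar
  -> R3 @ bar 1 tick 0 v(1, 2): D4 above C4
  -> R7 @ bar 1 tick 0 v(2,): B4->C4 leap 11st
  -> R3 @ bar 1 tick 1 v(1, 2): D4 above C4
  -> R3 @ bar 1 tick 2 v(1, 2): D4 above C4
  -> R3 @ bar 1 tick 3 v(1, 2): D4 above C4
  -> R4 @ bar 3 tick 0 v(0, 1): B2/F3 TT untreated
  -> R2 @ bar 4 tick 0 v(0, 1): B2/F3 TT -> C3/G3 P5 similar
  -> R2 @ bar 5 tick 0 v(0, 2): C3/G3 P5 -> A3/A4 P8 similar
  -> R7 @ bar 5 tick 0 v(1,): G3->F4 leap 10st
  -> R7 @ bar 5 tick 0 v(2,): G3->A4 leap 14st
  -> R8 @ bar 5 tick 0 v(0, 2): penult P8 not 3rd/6th
  -> R6 @ bar 6 tick 3 v(0, 2): closes on M3

(0, 0, R5, (0, 2))
(1, 0, R2, (0, 2))
(1, 0, R3, (1, 2))
(1, 0, R7, (2,))
(1, 1, R3, (1, 2))
(1, 2, R3, (1, 2))
(1, 3, R3, (1, 2))
(3, 0, R4, (0, 1))
(4, 0, R2, (0, 1))
(5, 0, R2, (0, 2))
(5, 0, R7, (1,))
(5, 0, R7, (2,))
(5, 0, R8, (0, 2))
(6, 3, R6, (0, 2))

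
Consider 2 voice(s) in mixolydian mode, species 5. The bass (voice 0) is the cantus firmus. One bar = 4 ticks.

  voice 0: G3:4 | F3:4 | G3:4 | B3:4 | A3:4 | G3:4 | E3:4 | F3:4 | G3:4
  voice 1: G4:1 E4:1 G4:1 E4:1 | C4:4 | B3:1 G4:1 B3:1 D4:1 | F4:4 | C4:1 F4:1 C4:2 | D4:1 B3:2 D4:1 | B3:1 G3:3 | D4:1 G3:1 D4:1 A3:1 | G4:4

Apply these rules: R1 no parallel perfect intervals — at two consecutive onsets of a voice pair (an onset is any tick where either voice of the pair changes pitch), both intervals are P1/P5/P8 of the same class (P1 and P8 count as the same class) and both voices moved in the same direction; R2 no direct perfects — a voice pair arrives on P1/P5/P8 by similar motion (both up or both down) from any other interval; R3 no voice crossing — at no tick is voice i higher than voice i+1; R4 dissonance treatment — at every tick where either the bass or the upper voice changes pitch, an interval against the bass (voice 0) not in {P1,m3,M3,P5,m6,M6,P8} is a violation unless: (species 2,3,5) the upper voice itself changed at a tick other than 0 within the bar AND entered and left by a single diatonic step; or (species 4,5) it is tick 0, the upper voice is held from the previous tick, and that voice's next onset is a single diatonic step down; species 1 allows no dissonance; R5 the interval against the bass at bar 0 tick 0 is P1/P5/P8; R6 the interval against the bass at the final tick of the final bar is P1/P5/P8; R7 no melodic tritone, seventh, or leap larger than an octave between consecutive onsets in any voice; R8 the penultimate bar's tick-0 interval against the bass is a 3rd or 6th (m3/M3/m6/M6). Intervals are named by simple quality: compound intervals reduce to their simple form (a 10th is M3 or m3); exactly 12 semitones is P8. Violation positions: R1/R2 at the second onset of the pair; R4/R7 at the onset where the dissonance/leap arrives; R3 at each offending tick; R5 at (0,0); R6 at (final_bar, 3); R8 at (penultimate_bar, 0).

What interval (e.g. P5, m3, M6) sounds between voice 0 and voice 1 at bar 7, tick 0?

voice 0=F3 voice 1=D4 -> M6

M6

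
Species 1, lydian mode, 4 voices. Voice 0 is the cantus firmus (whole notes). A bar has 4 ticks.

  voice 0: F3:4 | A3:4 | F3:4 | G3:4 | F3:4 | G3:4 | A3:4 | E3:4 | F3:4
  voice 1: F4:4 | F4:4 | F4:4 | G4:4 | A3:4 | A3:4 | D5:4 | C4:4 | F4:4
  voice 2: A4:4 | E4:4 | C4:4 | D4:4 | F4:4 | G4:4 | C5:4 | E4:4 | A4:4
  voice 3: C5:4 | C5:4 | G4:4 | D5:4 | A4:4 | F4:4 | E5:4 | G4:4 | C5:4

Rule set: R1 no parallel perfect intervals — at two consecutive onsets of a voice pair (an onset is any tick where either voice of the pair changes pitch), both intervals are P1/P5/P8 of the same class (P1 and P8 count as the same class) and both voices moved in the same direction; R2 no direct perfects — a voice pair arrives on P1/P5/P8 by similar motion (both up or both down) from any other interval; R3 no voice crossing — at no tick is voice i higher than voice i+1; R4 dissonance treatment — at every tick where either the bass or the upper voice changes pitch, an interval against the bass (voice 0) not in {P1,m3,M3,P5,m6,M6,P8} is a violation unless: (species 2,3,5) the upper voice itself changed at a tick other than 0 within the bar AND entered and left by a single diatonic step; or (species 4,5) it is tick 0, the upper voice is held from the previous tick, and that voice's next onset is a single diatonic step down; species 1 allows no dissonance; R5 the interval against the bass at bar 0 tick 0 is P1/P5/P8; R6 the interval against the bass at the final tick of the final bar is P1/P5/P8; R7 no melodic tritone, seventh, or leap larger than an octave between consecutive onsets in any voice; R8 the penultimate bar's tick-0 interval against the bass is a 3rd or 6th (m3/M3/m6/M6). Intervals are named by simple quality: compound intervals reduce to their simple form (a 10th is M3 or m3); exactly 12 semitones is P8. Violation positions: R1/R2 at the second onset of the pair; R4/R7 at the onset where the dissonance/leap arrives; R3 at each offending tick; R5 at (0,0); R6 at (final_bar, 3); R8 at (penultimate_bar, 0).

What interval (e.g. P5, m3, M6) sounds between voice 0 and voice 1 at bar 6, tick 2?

voice 0=A3 voice 1=D5 -> P4

P4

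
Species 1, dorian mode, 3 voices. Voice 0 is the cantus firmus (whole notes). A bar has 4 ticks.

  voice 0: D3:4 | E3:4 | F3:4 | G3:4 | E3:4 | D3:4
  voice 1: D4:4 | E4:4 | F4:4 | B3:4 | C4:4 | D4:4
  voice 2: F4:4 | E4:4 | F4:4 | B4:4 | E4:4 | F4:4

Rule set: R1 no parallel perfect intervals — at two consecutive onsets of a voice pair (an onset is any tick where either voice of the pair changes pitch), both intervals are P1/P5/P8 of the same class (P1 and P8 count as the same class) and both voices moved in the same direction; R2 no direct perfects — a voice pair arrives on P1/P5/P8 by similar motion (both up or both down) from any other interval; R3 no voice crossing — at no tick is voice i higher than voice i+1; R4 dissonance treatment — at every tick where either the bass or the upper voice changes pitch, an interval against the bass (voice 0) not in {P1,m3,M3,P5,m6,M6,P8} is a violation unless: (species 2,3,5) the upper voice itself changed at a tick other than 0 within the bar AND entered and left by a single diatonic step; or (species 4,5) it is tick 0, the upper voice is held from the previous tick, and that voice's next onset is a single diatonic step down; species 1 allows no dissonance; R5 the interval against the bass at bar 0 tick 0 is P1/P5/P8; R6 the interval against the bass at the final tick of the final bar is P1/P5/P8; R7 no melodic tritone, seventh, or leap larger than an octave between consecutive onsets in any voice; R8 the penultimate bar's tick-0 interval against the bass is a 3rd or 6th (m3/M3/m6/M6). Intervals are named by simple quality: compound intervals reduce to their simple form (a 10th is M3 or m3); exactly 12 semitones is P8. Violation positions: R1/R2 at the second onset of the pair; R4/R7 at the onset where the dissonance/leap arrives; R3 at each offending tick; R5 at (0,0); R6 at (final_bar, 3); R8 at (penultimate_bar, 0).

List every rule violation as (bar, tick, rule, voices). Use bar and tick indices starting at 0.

(0, 0, R5, (0, 2))
(1, 0, R1, (0, 1))
(2, 0, R1, (0, 1))
(2, 0, R1, (0, 2))
(2, 0, R1, (1, 2))
(3, 0, R7, (1,))
(3, 0, R7, (2,))
(4, 0, R2, (0, 2))
(4, 0, R8, (0, 2))
(5, 3, R6, (0, 2))

bar 0: v0=D3 v1=D4 v2=F4 downbeat m3
bar 1: v0=E3 v1=E4 v2=E4 downbeat P8
bar 2: v0=F3 v1=F4 v2=F4 downbeat P8
bar 3: v0=G3 v1=B3 v2=B4 downbeat M3
bar 4: v0=E3 v1=C4 v2=E4 downbeat P8
bar 5: v0=D3 v1=D4 v2=F4 downbeat m3
  -> R5 @ bar 0 tick 0 v(0, 2): opens on m3
  -> R1 @ bar 1 tick 0 v(0, 1): D3/D4 P8 -> E3/E4 P8 similar
  -> R1 @ bar 2 tick 0 v(0, 1): E3/E4 P8 -> F3/F4 P8 similar
  -> R1 @ bar 2 tick 0 v(0, 2): E3/E4 P8 -> F3/F4 P8 similar
  -> R1 @ bar 2 tick 0 v(1, 2): E4/E4 P1 -> F4/F4 P1 similar
  -> R7 @ bar 3 tick 0 v(1,): F4->B3 leap 6st
  -> R7 @ bar 3 tick 0 v(2,): F4->B4 leap 6st
  -> R2 @ bar 4 tick 0 v(0, 2): G3/B4 M3 -> E3/E4 P8 similar
  -> R8 @ bar 4 tick 0 v(0, 2): penult P8 not 3rd/6th
  -> R6 @ bar 5 tick 3 v(0, 2): closes on m3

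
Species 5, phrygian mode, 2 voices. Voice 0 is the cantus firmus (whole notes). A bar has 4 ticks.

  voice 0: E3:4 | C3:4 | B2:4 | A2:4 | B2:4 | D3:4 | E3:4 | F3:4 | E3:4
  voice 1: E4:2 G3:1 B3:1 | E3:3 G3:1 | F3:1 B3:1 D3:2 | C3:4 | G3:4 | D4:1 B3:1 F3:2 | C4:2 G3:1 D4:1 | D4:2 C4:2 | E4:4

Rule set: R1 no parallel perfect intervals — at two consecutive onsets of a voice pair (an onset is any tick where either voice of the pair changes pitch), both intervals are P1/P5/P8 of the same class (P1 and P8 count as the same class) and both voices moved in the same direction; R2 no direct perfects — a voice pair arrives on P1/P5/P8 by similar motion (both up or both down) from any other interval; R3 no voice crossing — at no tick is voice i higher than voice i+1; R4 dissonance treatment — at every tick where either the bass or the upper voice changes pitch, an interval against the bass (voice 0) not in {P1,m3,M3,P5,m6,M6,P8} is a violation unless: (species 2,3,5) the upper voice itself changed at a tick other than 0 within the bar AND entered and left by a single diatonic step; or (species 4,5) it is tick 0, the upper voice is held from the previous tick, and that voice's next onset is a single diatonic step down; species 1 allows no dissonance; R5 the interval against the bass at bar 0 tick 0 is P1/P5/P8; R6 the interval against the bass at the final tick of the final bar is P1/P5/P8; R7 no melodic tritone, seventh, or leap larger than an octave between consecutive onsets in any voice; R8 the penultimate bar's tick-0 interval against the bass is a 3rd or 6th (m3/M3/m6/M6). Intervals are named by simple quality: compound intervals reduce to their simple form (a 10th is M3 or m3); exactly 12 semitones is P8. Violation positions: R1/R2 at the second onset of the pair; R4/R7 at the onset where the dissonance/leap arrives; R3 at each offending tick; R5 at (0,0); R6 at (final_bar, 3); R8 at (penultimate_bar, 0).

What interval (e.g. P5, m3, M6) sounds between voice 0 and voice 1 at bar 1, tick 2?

M3

voice 0=C3 voice 1=E3 -> M3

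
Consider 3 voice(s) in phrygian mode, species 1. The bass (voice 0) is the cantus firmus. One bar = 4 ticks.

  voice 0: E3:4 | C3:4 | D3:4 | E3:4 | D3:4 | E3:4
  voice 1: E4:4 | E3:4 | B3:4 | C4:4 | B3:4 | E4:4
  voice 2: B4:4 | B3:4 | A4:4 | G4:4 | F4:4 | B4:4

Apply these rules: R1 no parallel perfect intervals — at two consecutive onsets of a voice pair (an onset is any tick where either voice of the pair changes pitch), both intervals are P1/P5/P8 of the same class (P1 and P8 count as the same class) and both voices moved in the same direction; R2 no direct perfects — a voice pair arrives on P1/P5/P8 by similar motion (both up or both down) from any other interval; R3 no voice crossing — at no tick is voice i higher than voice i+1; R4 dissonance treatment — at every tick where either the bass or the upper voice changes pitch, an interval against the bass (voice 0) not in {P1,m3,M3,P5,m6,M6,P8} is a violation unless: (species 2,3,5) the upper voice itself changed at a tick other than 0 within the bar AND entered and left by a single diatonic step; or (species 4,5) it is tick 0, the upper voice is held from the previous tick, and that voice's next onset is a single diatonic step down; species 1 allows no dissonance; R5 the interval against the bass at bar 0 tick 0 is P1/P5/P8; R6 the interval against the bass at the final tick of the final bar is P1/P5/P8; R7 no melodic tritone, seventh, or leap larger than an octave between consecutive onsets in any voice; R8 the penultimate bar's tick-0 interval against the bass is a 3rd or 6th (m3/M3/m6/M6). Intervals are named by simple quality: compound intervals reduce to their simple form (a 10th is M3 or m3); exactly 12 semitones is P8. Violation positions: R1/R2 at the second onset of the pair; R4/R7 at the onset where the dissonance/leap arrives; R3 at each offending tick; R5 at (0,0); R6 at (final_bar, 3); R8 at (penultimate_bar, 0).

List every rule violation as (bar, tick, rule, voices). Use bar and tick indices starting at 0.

(1, 0, R1, (1, 2))
(1, 0, R4, (0, 2))
(2, 0, R2, (0, 2))
(2, 0, R7, (2,))
(5, 0, R2, (0, 1))
(5, 0, R2, (0, 2))
(5, 0, R2, (1, 2))
(5, 0, R7, (2,))

bar 0: v0=E3 v1=E4 v2=B4 downbeat P5
bar 1: v0=C3 v1=E3 v2=B3 downbeat M7
bar 2: v0=D3 v1=B3 v2=A4 downbeat P5
bar 3: v0=E3 v1=C4 v2=G4 downbeat m3
bar 4: v0=D3 v1=B3 v2=F4 downbeat m3
bar 5: v0=E3 v1=E4 v2=B4 downbeat P5
  -> R1 @ bar 1 tick 0 v(1, 2): E4/B4 P5 -> E3/B3 P5 similar
  -> R4 @ bar 1 tick 0 v(0, 2): C3/B3 M7 untreated
  -> R2 @ bar 2 tick 0 v(0, 2): C3/B3 M7 -> D3/A4 P5 similar
  -> R7 @ bar 2 tick 0 v(2,): B3->A4 leap 10st
  -> R2 @ bar 5 tick 0 v(0, 1): D3/B3 M6 -> E3/E4 P8 similar
  -> R2 @ bar 5 tick 0 v(0, 2): D3/F4 m3 -> E3/B4 P5 similar
  -> R2 @ bar 5 tick 0 v(1, 2): B3/F4 TT -> E4/B4 P5 similar
  -> R7 @ bar 5 tick 0 v(2,): F4->B4 leap 6st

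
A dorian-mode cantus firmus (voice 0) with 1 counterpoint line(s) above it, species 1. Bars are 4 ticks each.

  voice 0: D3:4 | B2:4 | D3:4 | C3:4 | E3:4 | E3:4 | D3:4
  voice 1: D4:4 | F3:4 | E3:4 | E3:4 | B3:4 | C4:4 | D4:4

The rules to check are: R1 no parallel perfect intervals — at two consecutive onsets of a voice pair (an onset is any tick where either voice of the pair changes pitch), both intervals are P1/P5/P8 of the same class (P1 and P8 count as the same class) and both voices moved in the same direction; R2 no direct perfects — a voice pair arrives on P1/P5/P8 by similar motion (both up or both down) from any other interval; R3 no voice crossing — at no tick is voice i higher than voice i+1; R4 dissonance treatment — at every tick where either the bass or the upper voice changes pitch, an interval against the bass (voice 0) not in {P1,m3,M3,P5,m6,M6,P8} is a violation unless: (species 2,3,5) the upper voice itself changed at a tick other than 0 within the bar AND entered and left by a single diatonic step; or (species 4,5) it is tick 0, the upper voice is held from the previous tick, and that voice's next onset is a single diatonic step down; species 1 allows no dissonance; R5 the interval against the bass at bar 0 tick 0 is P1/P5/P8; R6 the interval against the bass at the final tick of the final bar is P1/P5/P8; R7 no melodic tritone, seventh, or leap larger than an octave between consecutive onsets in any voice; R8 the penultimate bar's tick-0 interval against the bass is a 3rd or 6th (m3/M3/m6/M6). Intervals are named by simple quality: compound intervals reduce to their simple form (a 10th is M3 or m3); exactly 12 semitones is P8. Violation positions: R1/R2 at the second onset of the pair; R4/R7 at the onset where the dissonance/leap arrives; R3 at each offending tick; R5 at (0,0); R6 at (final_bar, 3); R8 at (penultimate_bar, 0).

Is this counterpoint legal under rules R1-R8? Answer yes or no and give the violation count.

bar 0: v0=D3 v1=D4 (P8)
bar 1: v0=B2 v1=F3 (TT)
bar 2: v0=D3 v1=E3 (M2)
bar 3: v0=C3 v1=E3 (M3)
bar 4: v0=E3 v1=B3 (P5)
bar 5: v0=E3 v1=C4 (m6)
bar 6: v0=D3 v1=D4 (P8)
  R4 @ bar1.0: B2/F3 TT untreated
  R4 @ bar2.0: D3/E3 M2 untreated
  R2 @ bar4.0: C3/E3 M3 -> E3/B3 P5 similar

No (3 violations)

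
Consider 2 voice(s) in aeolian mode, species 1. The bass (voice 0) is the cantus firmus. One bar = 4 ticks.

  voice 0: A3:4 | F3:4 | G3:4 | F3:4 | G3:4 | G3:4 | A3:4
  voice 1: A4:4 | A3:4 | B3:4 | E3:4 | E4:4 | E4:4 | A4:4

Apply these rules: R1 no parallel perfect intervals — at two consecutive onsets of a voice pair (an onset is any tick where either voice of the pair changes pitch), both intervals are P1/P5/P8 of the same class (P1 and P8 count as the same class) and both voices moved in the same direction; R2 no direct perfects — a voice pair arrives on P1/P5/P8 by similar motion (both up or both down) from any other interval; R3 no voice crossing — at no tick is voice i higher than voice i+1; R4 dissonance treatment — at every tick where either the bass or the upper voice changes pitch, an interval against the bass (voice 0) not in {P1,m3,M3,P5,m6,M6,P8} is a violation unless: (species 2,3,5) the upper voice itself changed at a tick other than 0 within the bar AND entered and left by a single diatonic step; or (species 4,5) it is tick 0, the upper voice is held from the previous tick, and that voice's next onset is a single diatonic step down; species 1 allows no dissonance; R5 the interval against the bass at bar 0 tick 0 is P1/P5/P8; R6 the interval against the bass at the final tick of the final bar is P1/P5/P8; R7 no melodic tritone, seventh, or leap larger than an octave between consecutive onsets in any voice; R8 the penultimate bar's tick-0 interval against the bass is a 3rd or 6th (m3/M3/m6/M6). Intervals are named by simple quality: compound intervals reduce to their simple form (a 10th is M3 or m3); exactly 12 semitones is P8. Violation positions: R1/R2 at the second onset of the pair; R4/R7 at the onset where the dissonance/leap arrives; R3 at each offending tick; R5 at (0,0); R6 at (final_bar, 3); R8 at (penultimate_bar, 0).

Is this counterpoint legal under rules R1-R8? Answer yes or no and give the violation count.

No (6 violations)

bar 0: v0=A3 v1=A4 (P8)
bar 1: v0=F3 v1=A3 (M3)
bar 2: v0=G3 v1=B3 (M3)
bar 3: v0=F3 v1=E3 (m2)
bar 4: v0=G3 v1=E4 (M6)
bar 5: v0=G3 v1=E4 (M6)
bar 6: v0=A3 v1=A4 (P8)
  R3 @ bar3.0: F3 above E3
  R4 @ bar3.0: F3/E3 m2 untreated
  R3 @ bar3.1: F3 above E3
  R3 @ bar3.2: F3 above E3
  R3 @ bar3.3: F3 above E3
  R2 @ bar6.0: G3/E4 M6 -> A3/A4 P8 similar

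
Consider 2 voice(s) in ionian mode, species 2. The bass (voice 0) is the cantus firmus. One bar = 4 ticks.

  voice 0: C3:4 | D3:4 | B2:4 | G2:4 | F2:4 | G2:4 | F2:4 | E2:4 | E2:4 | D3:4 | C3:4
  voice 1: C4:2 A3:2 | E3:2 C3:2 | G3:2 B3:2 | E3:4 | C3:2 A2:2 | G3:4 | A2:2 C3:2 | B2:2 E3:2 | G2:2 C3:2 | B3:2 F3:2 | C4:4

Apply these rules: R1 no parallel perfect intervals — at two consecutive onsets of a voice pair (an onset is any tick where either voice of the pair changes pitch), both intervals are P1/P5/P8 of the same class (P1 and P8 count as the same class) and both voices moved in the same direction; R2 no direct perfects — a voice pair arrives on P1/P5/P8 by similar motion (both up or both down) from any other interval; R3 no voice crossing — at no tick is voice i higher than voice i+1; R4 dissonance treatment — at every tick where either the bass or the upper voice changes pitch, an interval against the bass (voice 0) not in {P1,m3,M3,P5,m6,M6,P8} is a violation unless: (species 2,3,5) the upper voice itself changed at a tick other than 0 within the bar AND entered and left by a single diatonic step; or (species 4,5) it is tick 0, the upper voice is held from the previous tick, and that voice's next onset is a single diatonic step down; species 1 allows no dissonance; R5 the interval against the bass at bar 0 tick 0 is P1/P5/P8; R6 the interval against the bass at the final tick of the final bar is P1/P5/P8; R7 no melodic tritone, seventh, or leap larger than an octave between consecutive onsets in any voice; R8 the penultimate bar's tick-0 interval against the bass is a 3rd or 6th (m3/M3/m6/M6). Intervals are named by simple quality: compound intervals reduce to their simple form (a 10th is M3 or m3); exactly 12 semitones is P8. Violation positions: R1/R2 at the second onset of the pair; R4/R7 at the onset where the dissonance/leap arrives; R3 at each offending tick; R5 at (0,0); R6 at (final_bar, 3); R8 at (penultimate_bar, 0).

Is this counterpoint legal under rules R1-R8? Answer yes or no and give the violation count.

No (12 violations)

bar 0: v0=C3 v1=C4 (P8)
bar 1: v0=D3 v1=E3 (M2)
bar 2: v0=B2 v1=G3 (m6)
bar 3: v0=G2 v1=E3 (M6)
bar 4: v0=F2 v1=C3 (P5)
bar 5: v0=G2 v1=G3 (P8)
bar 6: v0=F2 v1=A2 (M3)
bar 7: v0=E2 v1=B2 (P5)
bar 8: v0=E2 v1=G2 (m3)
bar 9: v0=D3 v1=B3 (M6)
bar 10: v0=C3 v1=C4 (P8)
  R4 @ bar1.0: D3/E3 M2 untreated
  R3 @ bar1.2: D3 above C3
  R4 @ bar1.2: D3/C3 M2 untreated
  R3 @ bar1.3: D3 above C3
  R2 @ bar4.0: G2/E3 M6 -> F2/C3 P5 similar
  R2 @ bar5.0: F2/A2 M3 -> G2/G3 P8 similar
  R7 @ bar5.0: A2->G3 leap 10st
  R7 @ bar6.0: G3->A2 leap 10st
  R1 @ bar7.0: F2/C3 P5 -> E2/B2 P5 similar
  R7 @ bar9.0: E2->D3 leap 10st
  R7 @ bar9.0: C3->B3 leap 11st
  R7 @ bar9.2: B3->F3 leap 6st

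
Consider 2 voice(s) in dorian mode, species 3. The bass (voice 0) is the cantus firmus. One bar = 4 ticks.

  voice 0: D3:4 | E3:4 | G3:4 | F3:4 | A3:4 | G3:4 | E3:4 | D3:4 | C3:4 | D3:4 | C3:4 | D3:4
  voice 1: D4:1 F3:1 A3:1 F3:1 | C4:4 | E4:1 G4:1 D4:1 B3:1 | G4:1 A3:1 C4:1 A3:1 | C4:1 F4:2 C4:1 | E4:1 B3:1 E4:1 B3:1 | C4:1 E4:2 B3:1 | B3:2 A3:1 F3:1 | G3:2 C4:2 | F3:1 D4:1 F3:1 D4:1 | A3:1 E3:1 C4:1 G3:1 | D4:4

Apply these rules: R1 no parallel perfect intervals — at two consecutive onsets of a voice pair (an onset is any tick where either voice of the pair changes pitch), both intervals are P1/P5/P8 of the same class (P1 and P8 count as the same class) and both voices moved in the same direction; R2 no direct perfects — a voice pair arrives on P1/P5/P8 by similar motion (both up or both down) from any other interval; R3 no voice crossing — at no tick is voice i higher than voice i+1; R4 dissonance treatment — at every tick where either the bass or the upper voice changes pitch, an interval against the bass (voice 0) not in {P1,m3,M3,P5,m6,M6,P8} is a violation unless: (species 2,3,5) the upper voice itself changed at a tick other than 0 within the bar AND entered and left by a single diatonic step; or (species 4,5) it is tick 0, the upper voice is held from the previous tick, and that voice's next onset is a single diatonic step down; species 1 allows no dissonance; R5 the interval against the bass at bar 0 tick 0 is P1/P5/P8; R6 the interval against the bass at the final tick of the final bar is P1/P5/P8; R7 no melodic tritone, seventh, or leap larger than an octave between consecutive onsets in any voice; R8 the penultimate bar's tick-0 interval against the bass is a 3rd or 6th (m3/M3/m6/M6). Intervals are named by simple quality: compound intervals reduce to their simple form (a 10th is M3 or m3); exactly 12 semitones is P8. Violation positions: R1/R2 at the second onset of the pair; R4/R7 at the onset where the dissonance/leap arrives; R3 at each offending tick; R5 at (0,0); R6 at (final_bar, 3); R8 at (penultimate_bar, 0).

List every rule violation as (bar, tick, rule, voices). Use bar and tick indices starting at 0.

(3, 0, R4, (0, 1))
(3, 1, R7, (1,))
(11, 0, R2, (0, 1))

bar 0: v0=D3 v1=D4 downbeat P8
bar 1: v0=E3 v1=C4 downbeat m6
bar 2: v0=G3 v1=E4 downbeat M6
bar 3: v0=F3 v1=G4 downbeat M2
bar 4: v0=A3 v1=C4 downbeat m3
bar 5: v0=G3 v1=E4 downbeat M6
bar 6: v0=E3 v1=C4 downbeat m6
bar 7: v0=D3 v1=B3 downbeat M6
bar 8: v0=C3 v1=G3 downbeat P5
bar 9: v0=D3 v1=F3 downbeat m3
bar 10: v0=C3 v1=A3 downbeat M6
bar 11: v0=D3 v1=D4 downbeat P8
  -> R4 @ bar 3 tick 0 v(0, 1): F3/G4 M2 untreated
  -> R7 @ bar 3 tick 1 v(1,): G4->A3 leap 10st
  -> R2 @ bar 11 tick 0 v(0, 1): C3/G3 P5 -> D3/D4 P8 similar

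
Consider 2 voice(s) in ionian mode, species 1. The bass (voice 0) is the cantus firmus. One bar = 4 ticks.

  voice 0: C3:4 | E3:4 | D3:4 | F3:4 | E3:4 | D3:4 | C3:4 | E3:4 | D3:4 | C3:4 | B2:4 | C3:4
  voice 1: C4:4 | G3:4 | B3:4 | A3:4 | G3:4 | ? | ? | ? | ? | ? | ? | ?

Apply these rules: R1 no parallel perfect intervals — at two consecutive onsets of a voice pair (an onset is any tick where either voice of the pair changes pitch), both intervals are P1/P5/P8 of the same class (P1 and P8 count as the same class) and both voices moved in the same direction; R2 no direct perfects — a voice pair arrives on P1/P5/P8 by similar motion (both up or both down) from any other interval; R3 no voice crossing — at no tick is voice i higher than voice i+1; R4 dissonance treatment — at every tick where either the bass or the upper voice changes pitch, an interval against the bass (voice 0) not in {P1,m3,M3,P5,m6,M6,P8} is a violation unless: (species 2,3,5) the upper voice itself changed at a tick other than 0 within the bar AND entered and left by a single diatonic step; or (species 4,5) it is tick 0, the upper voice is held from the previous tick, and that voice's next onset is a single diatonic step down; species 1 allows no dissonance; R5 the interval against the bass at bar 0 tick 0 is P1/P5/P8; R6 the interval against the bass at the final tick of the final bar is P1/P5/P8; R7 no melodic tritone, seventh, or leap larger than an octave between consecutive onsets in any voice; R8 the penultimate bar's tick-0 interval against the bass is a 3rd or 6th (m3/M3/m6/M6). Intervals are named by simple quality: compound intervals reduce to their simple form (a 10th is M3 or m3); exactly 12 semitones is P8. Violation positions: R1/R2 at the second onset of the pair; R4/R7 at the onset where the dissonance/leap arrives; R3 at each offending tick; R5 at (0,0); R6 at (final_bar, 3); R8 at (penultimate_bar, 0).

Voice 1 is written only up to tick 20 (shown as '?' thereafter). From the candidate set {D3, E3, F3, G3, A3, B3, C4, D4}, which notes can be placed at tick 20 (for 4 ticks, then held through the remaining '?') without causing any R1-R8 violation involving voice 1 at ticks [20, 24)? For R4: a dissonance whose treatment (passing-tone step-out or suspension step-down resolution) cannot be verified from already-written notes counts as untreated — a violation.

D3: violates R2
E3: violates R4
F3: legal
G3: violates R4
A3: legal
B3: legal
C4: violates R4
D4: legal

{A3, B3, D4, F3}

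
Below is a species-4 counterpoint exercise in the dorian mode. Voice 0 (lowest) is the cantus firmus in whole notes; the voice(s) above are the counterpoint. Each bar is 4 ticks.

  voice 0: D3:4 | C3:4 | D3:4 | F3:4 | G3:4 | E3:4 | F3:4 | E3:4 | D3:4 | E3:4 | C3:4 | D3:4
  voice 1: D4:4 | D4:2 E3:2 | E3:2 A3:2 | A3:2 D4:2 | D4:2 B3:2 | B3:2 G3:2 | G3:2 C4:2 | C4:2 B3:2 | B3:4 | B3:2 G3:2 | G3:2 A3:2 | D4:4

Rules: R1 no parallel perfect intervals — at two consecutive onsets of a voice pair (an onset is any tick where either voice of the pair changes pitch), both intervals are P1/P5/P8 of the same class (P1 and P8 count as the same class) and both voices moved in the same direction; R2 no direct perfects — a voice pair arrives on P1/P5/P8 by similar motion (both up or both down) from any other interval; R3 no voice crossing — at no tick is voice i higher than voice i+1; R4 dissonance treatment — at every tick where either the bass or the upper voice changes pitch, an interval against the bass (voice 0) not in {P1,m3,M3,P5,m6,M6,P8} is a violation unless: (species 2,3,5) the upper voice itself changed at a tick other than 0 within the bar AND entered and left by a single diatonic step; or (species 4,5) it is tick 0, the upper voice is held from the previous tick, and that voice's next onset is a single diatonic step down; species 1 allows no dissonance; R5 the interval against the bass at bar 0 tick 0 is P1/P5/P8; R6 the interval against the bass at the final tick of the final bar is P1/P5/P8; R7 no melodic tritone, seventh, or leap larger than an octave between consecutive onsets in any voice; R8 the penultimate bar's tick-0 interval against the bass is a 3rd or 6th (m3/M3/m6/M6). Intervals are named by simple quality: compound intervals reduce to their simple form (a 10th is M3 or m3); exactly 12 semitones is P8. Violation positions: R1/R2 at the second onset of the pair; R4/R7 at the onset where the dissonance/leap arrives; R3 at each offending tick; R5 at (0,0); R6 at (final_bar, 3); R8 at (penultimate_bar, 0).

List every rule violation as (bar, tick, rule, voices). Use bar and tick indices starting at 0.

bar 0: v0=D3 v1=D4 downbeat P8
bar 1: v0=C3 v1=D4 downbeat M2
bar 2: v0=D3 v1=E3 downbeat M2
bar 3: v0=F3 v1=A3 downbeat M3
bar 4: v0=G3 v1=D4 downbeat P5
bar 5: v0=E3 v1=B3 downbeat P5
bar 6: v0=F3 v1=G3 downbeat M2
bar 7: v0=E3 v1=C4 downbeat m6
bar 8: v0=D3 v1=B3 downbeat M6
bar 9: v0=E3 v1=B3 downbeat P5
bar 10: v0=C3 v1=G3 downbeat P5
bar 11: v0=D3 v1=D4 downbeat P8
  -> R4 @ bar 1 tick 0 v(0, 1): C3/D4 M2 untreated
  -> R7 @ bar 1 tick 2 v(1,): D4->E3 leap 10st
  -> R4 @ bar 2 tick 0 v(0, 1): D3/E3 M2 untreated
  -> R4 @ bar 6 tick 0 v(0, 1): F3/G3 M2 untreated
  -> R8 @ bar 10 tick 0 v(0, 1): penult P5 not 3rd/6th
  -> R2 @ bar 11 tick 0 v(0, 1): C3/A3 M6 -> D3/D4 P8 similar

(1, 0, R4, (0, 1))
(1, 2, R7, (1,))
(2, 0, R4, (0, 1))
(6, 0, R4, (0, 1))
(10, 0, R8, (0, 1))
(11, 0, R2, (0, 1))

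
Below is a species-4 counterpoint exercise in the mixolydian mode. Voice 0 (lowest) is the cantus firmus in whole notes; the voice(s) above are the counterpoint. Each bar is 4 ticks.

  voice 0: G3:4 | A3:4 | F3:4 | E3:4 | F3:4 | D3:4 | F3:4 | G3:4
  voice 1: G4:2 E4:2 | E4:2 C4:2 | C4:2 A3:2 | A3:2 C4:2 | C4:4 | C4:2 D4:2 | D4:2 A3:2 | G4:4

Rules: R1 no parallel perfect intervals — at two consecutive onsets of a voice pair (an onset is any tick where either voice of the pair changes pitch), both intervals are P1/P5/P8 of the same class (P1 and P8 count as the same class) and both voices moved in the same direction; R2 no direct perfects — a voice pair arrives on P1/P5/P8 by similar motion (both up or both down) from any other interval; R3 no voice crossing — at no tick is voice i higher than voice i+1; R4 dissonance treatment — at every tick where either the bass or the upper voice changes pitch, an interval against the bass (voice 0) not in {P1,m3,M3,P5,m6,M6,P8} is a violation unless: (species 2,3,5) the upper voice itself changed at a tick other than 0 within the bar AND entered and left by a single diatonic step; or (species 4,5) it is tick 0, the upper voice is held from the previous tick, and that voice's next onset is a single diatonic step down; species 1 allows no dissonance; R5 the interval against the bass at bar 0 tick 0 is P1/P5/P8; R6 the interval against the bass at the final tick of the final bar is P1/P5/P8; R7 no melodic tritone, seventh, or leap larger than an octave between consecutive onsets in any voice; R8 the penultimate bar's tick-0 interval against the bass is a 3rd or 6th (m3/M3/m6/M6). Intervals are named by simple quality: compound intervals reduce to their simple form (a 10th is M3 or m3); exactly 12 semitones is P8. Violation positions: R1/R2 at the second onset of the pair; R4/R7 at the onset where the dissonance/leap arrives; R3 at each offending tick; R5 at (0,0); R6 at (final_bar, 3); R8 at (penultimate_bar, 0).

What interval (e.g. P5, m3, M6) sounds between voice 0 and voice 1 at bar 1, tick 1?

P5

voice 0=A3 voice 1=E4 -> P5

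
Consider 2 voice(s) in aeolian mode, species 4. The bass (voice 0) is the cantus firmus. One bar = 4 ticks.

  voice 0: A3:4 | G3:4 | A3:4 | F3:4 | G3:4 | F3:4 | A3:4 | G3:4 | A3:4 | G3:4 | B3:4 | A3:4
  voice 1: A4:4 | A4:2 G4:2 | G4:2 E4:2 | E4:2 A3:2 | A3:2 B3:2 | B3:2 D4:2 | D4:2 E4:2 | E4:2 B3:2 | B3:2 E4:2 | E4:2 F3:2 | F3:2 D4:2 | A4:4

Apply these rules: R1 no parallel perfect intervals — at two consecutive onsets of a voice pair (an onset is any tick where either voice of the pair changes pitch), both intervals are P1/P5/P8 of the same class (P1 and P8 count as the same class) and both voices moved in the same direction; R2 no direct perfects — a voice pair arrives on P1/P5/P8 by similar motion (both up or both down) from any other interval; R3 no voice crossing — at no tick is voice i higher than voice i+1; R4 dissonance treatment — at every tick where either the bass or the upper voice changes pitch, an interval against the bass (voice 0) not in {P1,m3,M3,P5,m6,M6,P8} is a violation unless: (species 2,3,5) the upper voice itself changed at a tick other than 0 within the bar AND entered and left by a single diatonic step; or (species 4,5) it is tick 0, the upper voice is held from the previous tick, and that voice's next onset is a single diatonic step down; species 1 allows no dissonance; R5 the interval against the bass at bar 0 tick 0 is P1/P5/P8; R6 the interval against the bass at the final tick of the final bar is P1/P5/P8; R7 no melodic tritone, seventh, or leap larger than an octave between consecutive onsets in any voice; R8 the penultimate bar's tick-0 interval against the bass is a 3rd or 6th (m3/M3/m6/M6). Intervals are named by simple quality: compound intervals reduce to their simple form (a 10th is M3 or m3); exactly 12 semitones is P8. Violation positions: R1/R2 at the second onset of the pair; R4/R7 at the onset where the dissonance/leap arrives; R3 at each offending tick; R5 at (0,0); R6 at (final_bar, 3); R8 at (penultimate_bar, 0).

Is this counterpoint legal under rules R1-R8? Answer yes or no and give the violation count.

No (14 violations)

bar 0: v0=A3 v1=A4 (P8)
bar 1: v0=G3 v1=A4 (M2)
bar 2: v0=A3 v1=G4 (m7)
bar 3: v0=F3 v1=E4 (M7)
bar 4: v0=G3 v1=A3 (M2)
bar 5: v0=F3 v1=B3 (TT)
bar 6: v0=A3 v1=D4 (P4)
bar 7: v0=G3 v1=E4 (M6)
bar 8: v0=A3 v1=B3 (M2)
bar 9: v0=G3 v1=E4 (M6)
bar 10: v0=B3 v1=F3 (TT)
bar 11: v0=A3 v1=A4 (P8)
  R4 @ bar2.0: A3/G4 m7 untreated
  R4 @ bar3.0: F3/E4 M7 untreated
  R4 @ bar4.0: G3/A3 M2 untreated
  R4 @ bar5.0: F3/B3 TT untreated
  R4 @ bar6.0: A3/D4 P4 untreated
  R4 @ bar8.0: A3/B3 M2 untreated
  R3 @ bar9.2: G3 above F3
  R4 @ bar9.2: G3/F3 M2 untreated
  R7 @ bar9.2: E4->F3 leap 11st
  R3 @ bar9.3: G3 above F3
  R3 @ bar10.0: B3 above F3
  R4 @ bar10.0: B3/F3 TT untreated
  R8 @ bar10.0: penult TT not 3rd/6th
  R3 @ bar10.1: B3 above F3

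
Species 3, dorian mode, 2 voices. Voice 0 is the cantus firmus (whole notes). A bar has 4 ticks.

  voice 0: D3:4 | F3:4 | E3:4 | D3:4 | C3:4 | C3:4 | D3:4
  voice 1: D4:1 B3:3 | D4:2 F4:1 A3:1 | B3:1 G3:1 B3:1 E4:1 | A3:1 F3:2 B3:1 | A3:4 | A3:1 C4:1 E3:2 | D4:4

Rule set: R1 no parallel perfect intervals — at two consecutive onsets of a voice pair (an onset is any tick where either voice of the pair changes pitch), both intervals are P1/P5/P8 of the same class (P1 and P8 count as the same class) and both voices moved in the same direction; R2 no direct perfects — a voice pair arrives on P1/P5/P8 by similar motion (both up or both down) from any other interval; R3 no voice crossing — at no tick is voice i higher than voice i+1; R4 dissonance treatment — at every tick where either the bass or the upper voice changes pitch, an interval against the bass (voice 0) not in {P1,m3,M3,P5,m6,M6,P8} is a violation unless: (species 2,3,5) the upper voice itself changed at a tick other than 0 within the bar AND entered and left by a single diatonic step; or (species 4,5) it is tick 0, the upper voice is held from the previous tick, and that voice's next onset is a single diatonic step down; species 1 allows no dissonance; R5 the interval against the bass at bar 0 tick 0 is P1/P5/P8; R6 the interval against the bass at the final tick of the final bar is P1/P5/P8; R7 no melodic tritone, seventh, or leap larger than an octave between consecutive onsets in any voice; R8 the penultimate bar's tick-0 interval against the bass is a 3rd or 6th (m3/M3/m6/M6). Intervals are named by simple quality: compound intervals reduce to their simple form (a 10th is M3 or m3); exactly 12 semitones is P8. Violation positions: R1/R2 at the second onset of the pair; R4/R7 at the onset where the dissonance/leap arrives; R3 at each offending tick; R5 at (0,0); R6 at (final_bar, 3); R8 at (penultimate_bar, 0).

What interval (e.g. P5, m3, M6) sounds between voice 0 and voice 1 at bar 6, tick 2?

voice 0=D3 voice 1=D4 -> P8

P8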